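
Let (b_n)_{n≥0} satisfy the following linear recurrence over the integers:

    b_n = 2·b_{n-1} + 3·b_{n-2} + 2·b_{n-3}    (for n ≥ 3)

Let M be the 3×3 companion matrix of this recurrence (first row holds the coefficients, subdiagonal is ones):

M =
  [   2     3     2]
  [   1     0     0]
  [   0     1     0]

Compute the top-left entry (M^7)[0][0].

(M^7)[0][0] is the top entry after applying M 7 times to the unit state (1, 0, 0). Equivalently it is h_{9} for the auxiliary sequence (h_n) obeying the same recurrence with h_2 = 1 and h_i = 0 for 0 ≤ i < 2:
h_3 = 2·1 + 3·0 + 2·0 = 2
h_4 = 2·2 + 3·1 + 2·0 = 7
h_5 = 2·7 + 3·2 + 2·1 = 22
h_6 = 2·22 + 3·7 + 2·2 = 69
h_7 = 2·69 + 3·22 + 2·7 = 218
h_8 = 2·218 + 3·69 + 2·22 = 687
h_9 = 2·687 + 3·218 + 2·69 = 2166

2166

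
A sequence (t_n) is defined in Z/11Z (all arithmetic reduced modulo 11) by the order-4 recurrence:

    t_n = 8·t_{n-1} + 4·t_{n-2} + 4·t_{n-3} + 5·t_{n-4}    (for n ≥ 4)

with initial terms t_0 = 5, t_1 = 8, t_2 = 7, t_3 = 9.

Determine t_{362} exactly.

t_4 = 8·9 + 4·7 + 4·8 + 5·5 = 3
t_5 = 8·3 + 4·9 + 4·7 + 5·8 = 7
t_6 = 8·7 + 4·3 + 4·9 + 5·7 = 7
t_7 = 8·7 + 4·7 + 4·3 + 5·9 = 9
t_8 = 8·9 + 4·7 + 4·7 + 5·3 = 0
t_9 = 8·0 + 4·9 + 4·7 + 5·7 = 0
t_10 = 8·0 + 4·0 + 4·9 + 5·7 = 5
t_11 = 8·5 + 4·0 + 4·0 + 5·9 = 8
t_12 = 8·8 + 4·5 + 4·0 + 5·0 = 7
t_13 = 8·7 + 4·8 + 4·5 + 5·0 = 9
(t_10, t_11, t_12, t_13) = (5, 8, 7, 9) = (t_0, t_1, t_2, t_3), so the sequence has period 10.
362 ≡ 2 (mod 10), hence t_362 = t_2 = 7.

7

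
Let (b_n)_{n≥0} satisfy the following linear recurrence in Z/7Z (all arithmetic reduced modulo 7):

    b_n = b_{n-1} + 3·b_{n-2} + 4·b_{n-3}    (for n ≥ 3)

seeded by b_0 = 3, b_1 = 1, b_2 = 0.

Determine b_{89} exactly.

b_3 = 1·0 + 3·1 + 4·3 = 1
b_4 = 1·1 + 3·0 + 4·1 = 5
b_5 = 1·5 + 3·1 + 4·0 = 1
b_6 = 1·1 + 3·5 + 4·1 = 6
b_7 = 1·6 + 3·1 + 4·5 = 1
b_8 = 1·1 + 3·6 + 4·1 = 2
b_9 = 1·2 + 3·1 + 4·6 = 1
b_10 = 1·1 + 3·2 + 4·1 = 4
b_11 = 1·4 + 3·1 + 4·2 = 1
b_12 = 1·1 + 3·4 + 4·1 = 3
b_13 = 1·3 + 3·1 + 4·4 = 1
b_14 = 1·1 + 3·3 + 4·1 = 0
(b_12, b_13, b_14) = (3, 1, 0) = (b_0, b_1, b_2), so the sequence has period 12.
89 ≡ 5 (mod 12), hence b_89 = b_5 = 1.

1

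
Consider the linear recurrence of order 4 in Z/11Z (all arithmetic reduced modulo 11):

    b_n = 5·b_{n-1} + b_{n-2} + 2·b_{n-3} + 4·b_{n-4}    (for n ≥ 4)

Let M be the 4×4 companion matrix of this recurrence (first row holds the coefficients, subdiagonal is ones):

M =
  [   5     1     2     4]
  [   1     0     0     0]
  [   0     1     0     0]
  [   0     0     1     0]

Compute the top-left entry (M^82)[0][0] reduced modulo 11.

(M^82)[0][0] is the top entry after applying M 82 times to the unit state (1, 0, 0, 0). Equivalently it is h_{85} for the auxiliary sequence (h_n) obeying the same recurrence with h_3 = 1 and h_i = 0 for 0 ≤ i < 3:
h_4 = 5·1 + 1·0 + 2·0 + 4·0 = 5
h_5 = 5·5 + 1·1 + 2·0 + 4·0 = 4
h_6 = 5·4 + 1·5 + 2·1 + 4·0 = 5
h_7 = 5·5 + 1·4 + 2·5 + 4·1 = 10
h_8 = 5·10 + 1·5 + 2·4 + 4·5 = 6
h_9 = 5·6 + 1·10 + 2·5 + 4·4 = 0
h_10 = 5·0 + 1·6 + 2·10 + 4·5 = 2
h_11 = 5·2 + 1·0 + 2·6 + 4·10 = 7
h_12 = 5·7 + 1·2 + 2·0 + 4·6 = 6
h_13 = 5·6 + 1·7 + 2·2 + 4·0 = 8
h_14 = 5·8 + 1·6 + 2·7 + 4·2 = 2
h_15 = 5·2 + 1·8 + 2·6 + 4·7 = 3
h_16 = 5·3 + 1·2 + 2·8 + 4·6 = 2
h_17 = 5·2 + 1·3 + 2·2 + 4·8 = 5
h_18 = 5·5 + 1·2 + 2·3 + 4·2 = 8
h_19 = 5·8 + 1·5 + 2·2 + 4·3 = 6
h_20 = 5·6 + 1·8 + 2·5 + 4·2 = 1
h_21 = 5·1 + 1·6 + 2·8 + 4·5 = 3
h_22 = 5·3 + 1·1 + 2·6 + 4·8 = 5
h_23 = 5·5 + 1·3 + 2·1 + 4·6 = 10
h_24 = 5·10 + 1·5 + 2·3 + 4·1 = 10
h_25 = 5·10 + 1·10 + 2·5 + 4·3 = 5
h_26 = 5·5 + 1·10 + 2·10 + 4·5 = 9
h_27 = 5·9 + 1·5 + 2·10 + 4·10 = 0
h_28 = 5·0 + 1·9 + 2·5 + 4·10 = 4
h_29 = 5·4 + 1·0 + 2·9 + 4·5 = 3
h_30 = 5·3 + 1·4 + 2·0 + 4·9 = 0
h_31 = 5·0 + 1·3 + 2·4 + 4·0 = 0
h_32 = 5·0 + 1·0 + 2·3 + 4·4 = 0
h_33 = 5·0 + 1·0 + 2·0 + 4·3 = 1
(h_30, h_31, h_32, h_33) = (0, 0, 0, 1) = (h_0, h_1, h_2, h_3), so the sequence has period 30.
85 ≡ 25 (mod 30), hence h_85 = h_25 = 5.

5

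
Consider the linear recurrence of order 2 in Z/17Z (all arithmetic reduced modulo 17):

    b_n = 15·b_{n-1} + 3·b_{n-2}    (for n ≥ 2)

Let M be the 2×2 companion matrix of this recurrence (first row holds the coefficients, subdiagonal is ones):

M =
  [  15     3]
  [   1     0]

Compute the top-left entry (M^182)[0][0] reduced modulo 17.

(M^182)[0][0] is the top entry after applying M 182 times to the unit state (1, 0). Equivalently it is h_{183} for the auxiliary sequence (h_n) obeying the same recurrence with h_1 = 1 and h_i = 0 for 0 ≤ i < 1:
h_2 = 15·1 + 3·0 = 15
h_3 = 15·15 + 3·1 = 7
h_4 = 15·7 + 3·15 = 14
h_5 = 15·14 + 3·7 = 10
h_6 = 15·10 + 3·14 = 5
h_7 = 15·5 + 3·10 = 3
h_8 = 15·3 + 3·5 = 9
h_9 = 15·9 + 3·3 = 8
h_10 = 15·8 + 3·9 = 11
h_11 = 15·11 + 3·8 = 2
h_12 = 15·2 + 3·11 = 12
h_13 = 15·12 + 3·2 = 16
h_14 = 15·16 + 3·12 = 4
h_15 = 15·4 + 3·16 = 6
h_16 = 15·6 + 3·4 = 0
h_17 = 15·0 + 3·6 = 1
(h_16, h_17) = (0, 1) = (h_0, h_1), so the sequence has period 16.
183 ≡ 7 (mod 16), hence h_183 = h_7 = 3.

3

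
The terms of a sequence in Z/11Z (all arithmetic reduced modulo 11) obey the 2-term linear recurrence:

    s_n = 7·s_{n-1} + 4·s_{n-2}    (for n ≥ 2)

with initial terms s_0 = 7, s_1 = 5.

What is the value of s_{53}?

s_2 = 7·5 + 4·7 = 8
s_3 = 7·8 + 4·5 = 10
s_4 = 7·10 + 4·8 = 3
s_5 = 7·3 + 4·10 = 6
s_6 = 7·6 + 4·3 = 10
s_7 = 7·10 + 4·6 = 6
s_8 = 7·6 + 4·10 = 5
s_9 = 7·5 + 4·6 = 4
s_10 = 7·4 + 4·5 = 4
s_11 = 7·4 + 4·4 = 0
s_12 = 7·0 + 4·4 = 5
s_13 = 7·5 + 4·0 = 2
s_14 = 7·2 + 4·5 = 1
s_15 = 7·1 + 4·2 = 4
s_16 = 7·4 + 4·1 = 10
s_17 = 7·10 + 4·4 = 9
s_18 = 7·9 + 4·10 = 4
s_19 = 7·4 + 4·9 = 9
s_20 = 7·9 + 4·4 = 2
s_21 = 7·2 + 4·9 = 6
s_22 = 7·6 + 4·2 = 6
s_23 = 7·6 + 4·6 = 0
s_24 = 7·0 + 4·6 = 2
s_25 = 7·2 + 4·0 = 3
s_26 = 7·3 + 4·2 = 7
s_27 = 7·7 + 4·3 = 6
s_28 = 7·6 + 4·7 = 4
s_29 = 7·4 + 4·6 = 8
s_30 = 7·8 + 4·4 = 6
s_31 = 7·6 + 4·8 = 8
s_32 = 7·8 + 4·6 = 3
s_33 = 7·3 + 4·8 = 9
s_34 = 7·9 + 4·3 = 9
s_35 = 7·9 + 4·9 = 0
s_36 = 7·0 + 4·9 = 3
s_37 = 7·3 + 4·0 = 10
s_38 = 7·10 + 4·3 = 5
s_39 = 7·5 + 4·10 = 9
s_40 = 7·9 + 4·5 = 6
s_41 = 7·6 + 4·9 = 1
s_42 = 7·1 + 4·6 = 9
s_43 = 7·9 + 4·1 = 1
s_44 = 7·1 + 4·9 = 10
s_45 = 7·10 + 4·1 = 8
s_46 = 7·8 + 4·10 = 8
s_47 = 7·8 + 4·8 = 0
s_48 = 7·0 + 4·8 = 10
s_49 = 7·10 + 4·0 = 4
s_50 = 7·4 + 4·10 = 2
s_51 = 7·2 + 4·4 = 8
s_52 = 7·8 + 4·2 = 9
s_53 = 7·9 + 4·8 = 7

7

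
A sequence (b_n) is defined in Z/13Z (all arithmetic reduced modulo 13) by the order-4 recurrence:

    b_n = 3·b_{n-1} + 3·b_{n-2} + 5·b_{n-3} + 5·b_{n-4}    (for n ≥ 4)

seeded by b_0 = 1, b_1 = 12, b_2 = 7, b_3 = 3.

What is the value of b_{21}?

b_4 = 3·3 + 3·7 + 5·12 + 5·1 = 4
b_5 = 3·4 + 3·3 + 5·7 + 5·12 = 12
b_6 = 3·12 + 3·4 + 5·3 + 5·7 = 7
b_7 = 3·7 + 3·12 + 5·4 + 5·3 = 1
b_8 = 3·1 + 3·7 + 5·12 + 5·4 = 0
b_9 = 3·0 + 3·1 + 5·7 + 5·12 = 7
b_10 = 3·7 + 3·0 + 5·1 + 5·7 = 9
b_11 = 3·9 + 3·7 + 5·0 + 5·1 = 1
b_12 = 3·1 + 3·9 + 5·7 + 5·0 = 0
b_13 = 3·0 + 3·1 + 5·9 + 5·7 = 5
b_14 = 3·5 + 3·0 + 5·1 + 5·9 = 0
b_15 = 3·0 + 3·5 + 5·0 + 5·1 = 7
b_16 = 3·7 + 3·0 + 5·5 + 5·0 = 7
b_17 = 3·7 + 3·7 + 5·0 + 5·5 = 2
b_18 = 3·2 + 3·7 + 5·7 + 5·0 = 10
b_19 = 3·10 + 3·2 + 5·7 + 5·7 = 2
b_20 = 3·2 + 3·10 + 5·2 + 5·7 = 3
b_21 = 3·3 + 3·2 + 5·10 + 5·2 = 10

10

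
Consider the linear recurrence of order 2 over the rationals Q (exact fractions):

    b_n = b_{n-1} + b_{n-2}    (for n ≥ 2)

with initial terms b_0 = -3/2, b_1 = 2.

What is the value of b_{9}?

b_2 = 1·2 + 1·-3/2 = 1/2
b_3 = 1·1/2 + 1·2 = 5/2
b_4 = 1·5/2 + 1·1/2 = 3
b_5 = 1·3 + 1·5/2 = 11/2
b_6 = 1·11/2 + 1·3 = 17/2
b_7 = 1·17/2 + 1·11/2 = 14
b_8 = 1·14 + 1·17/2 = 45/2
b_9 = 1·45/2 + 1·14 = 73/2

73/2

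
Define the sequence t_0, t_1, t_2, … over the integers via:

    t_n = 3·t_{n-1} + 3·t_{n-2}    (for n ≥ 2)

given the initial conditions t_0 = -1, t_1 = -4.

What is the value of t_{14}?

t_2 = 3·-4 + 3·-1 = -15
t_3 = 3·-15 + 3·-4 = -57
t_4 = 3·-57 + 3·-15 = -216
t_5 = 3·-216 + 3·-57 = -819
t_6 = 3·-819 + 3·-216 = -3105
t_7 = 3·-3105 + 3·-819 = -11772
t_8 = 3·-11772 + 3·-3105 = -44631
t_9 = 3·-44631 + 3·-11772 = -169209
t_10 = 3·-169209 + 3·-44631 = -641520
t_11 = 3·-641520 + 3·-169209 = -2432187
t_12 = 3·-2432187 + 3·-641520 = -9221121
t_13 = 3·-9221121 + 3·-2432187 = -34959924
t_14 = 3·-34959924 + 3·-9221121 = -132543135

-132543135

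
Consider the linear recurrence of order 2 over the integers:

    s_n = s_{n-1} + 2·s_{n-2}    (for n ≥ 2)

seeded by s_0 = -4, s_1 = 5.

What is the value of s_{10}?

s_2 = 1·5 + 2·-4 = -3
s_3 = 1·-3 + 2·5 = 7
s_4 = 1·7 + 2·-3 = 1
s_5 = 1·1 + 2·7 = 15
s_6 = 1·15 + 2·1 = 17
s_7 = 1·17 + 2·15 = 47
s_8 = 1·47 + 2·17 = 81
s_9 = 1·81 + 2·47 = 175
s_10 = 1·175 + 2·81 = 337

337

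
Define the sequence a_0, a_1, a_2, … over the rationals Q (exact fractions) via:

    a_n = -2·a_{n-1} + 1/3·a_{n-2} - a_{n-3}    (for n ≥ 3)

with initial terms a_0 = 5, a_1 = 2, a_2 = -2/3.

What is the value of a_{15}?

a_3 = -2·-2/3 + 1/3·2 + -1·5 = -3
a_4 = -2·-3 + 1/3·-2/3 + -1·2 = 34/9
a_5 = -2·34/9 + 1/3·-3 + -1·-2/3 = -71/9
a_6 = -2·-71/9 + 1/3·34/9 + -1·-3 = 541/27
a_7 = -2·541/27 + 1/3·-71/9 + -1·34/9 = -1255/27
a_8 = -2·-1255/27 + 1/3·541/27 + -1·-71/9 = 8710/81
a_9 = -2·8710/81 + 1/3·-1255/27 + -1·541/27 = -6766/27
a_10 = -2·-6766/27 + 1/3·8710/81 + -1·-1255/27 = 141793/243
a_11 = -2·141793/243 + 1/3·-6766/27 + -1·8710/81 = -330014/243
a_12 = -2·-330014/243 + 1/3·141793/243 + -1·-6766/27 = 2304559/729
a_13 = -2·2304559/729 + 1/3·-330014/243 + -1·141793/243 = -5364511/729
a_14 = -2·-5364511/729 + 1/3·2304559/729 + -1·-330014/243 = 37461751/2187
a_15 = -2·37461751/2187 + 1/3·-5364511/729 + -1·2304559/729 = -29067230/729

-29067230/729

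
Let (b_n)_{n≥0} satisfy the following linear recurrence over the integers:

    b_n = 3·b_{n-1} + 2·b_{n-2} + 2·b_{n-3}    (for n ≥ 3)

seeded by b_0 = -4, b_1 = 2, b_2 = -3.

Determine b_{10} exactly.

-106005

b_3 = 3·-3 + 2·2 + 2·-4 = -13
b_4 = 3·-13 + 2·-3 + 2·2 = -41
b_5 = 3·-41 + 2·-13 + 2·-3 = -155
b_6 = 3·-155 + 2·-41 + 2·-13 = -573
b_7 = 3·-573 + 2·-155 + 2·-41 = -2111
b_8 = 3·-2111 + 2·-573 + 2·-155 = -7789
b_9 = 3·-7789 + 2·-2111 + 2·-573 = -28735
b_10 = 3·-28735 + 2·-7789 + 2·-2111 = -106005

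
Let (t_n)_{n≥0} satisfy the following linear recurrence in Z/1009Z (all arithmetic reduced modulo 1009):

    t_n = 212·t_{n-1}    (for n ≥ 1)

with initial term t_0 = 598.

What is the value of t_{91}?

97

t_1 = 212·598 = 651
t_2 = 212·651 = 788
t_3 = 212·788 = 571
t_4 = 212·571 = 981
t_5 = 212·981 = 118
t_6 = 212·118 = 800
t_7 = 212·800 = 88
t_8 = 212·88 = 494
t_9 = 212·494 = 801
t_10 = 212·801 = 300
t_11 = 212·300 = 33
t_12 = 212·33 = 942
t_13 = 212·942 = 931
t_14 = 212·931 = 617
t_15 = 212·617 = 643
t_16 = 212·643 = 101
t_17 = 212·101 = 223
t_18 = 212·223 = 862
t_19 = 212·862 = 115
t_20 = 212·115 = 164
t_21 = 212·164 = 462
t_22 = 212·462 = 71
t_23 = 212·71 = 926
t_24 = 212·926 = 566
t_25 = 212·566 = 930
t_26 = 212·930 = 405
t_27 = 212·405 = 95
t_28 = 212·95 = 969
t_29 = 212·969 = 601
t_30 = 212·601 = 278
t_31 = 212·278 = 414
t_32 = 212·414 = 994
t_33 = 212·994 = 856
t_34 = 212·856 = 861
t_35 = 212·861 = 912
t_36 = 212·912 = 625
t_37 = 212·625 = 321
t_38 = 212·321 = 449
t_39 = 212·449 = 342
t_40 = 212·342 = 865
t_41 = 212·865 = 751
t_42 = 212·751 = 799
t_43 = 212·799 = 885
t_44 = 212·885 = 955
t_45 = 212·955 = 660
t_46 = 212·660 = 678
t_47 = 212·678 = 458
t_48 = 212·458 = 232
t_49 = 212·232 = 752
t_50 = 212·752 = 2
t_51 = 212·2 = 424
t_52 = 212·424 = 87
t_53 = 212·87 = 282
t_54 = 212·282 = 253
t_55 = 212·253 = 159
t_56 = 212·159 = 411
t_57 = 212·411 = 358
t_58 = 212·358 = 221
t_59 = 212·221 = 438
t_60 = 212·438 = 28
t_61 = 212·28 = 891
t_62 = 212·891 = 209
t_63 = 212·209 = 921
t_64 = 212·921 = 515
t_65 = 212·515 = 208
t_66 = 212·208 = 709
t_67 = 212·709 = 976
t_68 = 212·976 = 67
t_69 = 212·67 = 78
t_70 = 212·78 = 392
t_71 = 212·392 = 366
t_72 = 212·366 = 908
t_73 = 212·908 = 786
t_74 = 212·786 = 147
t_75 = 212·147 = 894
t_76 = 212·894 = 845
t_77 = 212·845 = 547
t_78 = 212·547 = 938
t_79 = 212·938 = 83
t_80 = 212·83 = 443
t_81 = 212·443 = 79
t_82 = 212·79 = 604
t_83 = 212·604 = 914
t_84 = 212·914 = 40
t_85 = 212·40 = 408
t_86 = 212·408 = 731
t_87 = 212·731 = 595
t_88 = 212·595 = 15
t_89 = 212·15 = 153
t_90 = 212·153 = 148
t_91 = 212·148 = 97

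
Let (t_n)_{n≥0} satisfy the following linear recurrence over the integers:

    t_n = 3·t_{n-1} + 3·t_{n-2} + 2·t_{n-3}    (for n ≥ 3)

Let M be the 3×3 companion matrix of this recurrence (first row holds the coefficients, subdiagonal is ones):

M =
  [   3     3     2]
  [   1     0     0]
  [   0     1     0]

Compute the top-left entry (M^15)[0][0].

582072215

(M^15)[0][0] is the top entry after applying M 15 times to the unit state (1, 0, 0). Equivalently it is h_{17} for the auxiliary sequence (h_n) obeying the same recurrence with h_2 = 1 and h_i = 0 for 0 ≤ i < 2:
h_3 = 3·1 + 3·0 + 2·0 = 3
h_4 = 3·3 + 3·1 + 2·0 = 12
h_5 = 3·12 + 3·3 + 2·1 = 47
h_6 = 3·47 + 3·12 + 2·3 = 183
h_7 = 3·183 + 3·47 + 2·12 = 714
h_8 = 3·714 + 3·183 + 2·47 = 2785
h_9 = 3·2785 + 3·714 + 2·183 = 10863
h_10 = 3·10863 + 3·2785 + 2·714 = 42372
h_11 = 3·42372 + 3·10863 + 2·2785 = 165275
h_12 = 3·165275 + 3·42372 + 2·10863 = 644667
h_13 = 3·644667 + 3·165275 + 2·42372 = 2514570
h_14 = 3·2514570 + 3·644667 + 2·165275 = 9808261
h_15 = 3·9808261 + 3·2514570 + 2·644667 = 38257827
h_16 = 3·38257827 + 3·9808261 + 2·2514570 = 149227404
h_17 = 3·149227404 + 3·38257827 + 2·9808261 = 582072215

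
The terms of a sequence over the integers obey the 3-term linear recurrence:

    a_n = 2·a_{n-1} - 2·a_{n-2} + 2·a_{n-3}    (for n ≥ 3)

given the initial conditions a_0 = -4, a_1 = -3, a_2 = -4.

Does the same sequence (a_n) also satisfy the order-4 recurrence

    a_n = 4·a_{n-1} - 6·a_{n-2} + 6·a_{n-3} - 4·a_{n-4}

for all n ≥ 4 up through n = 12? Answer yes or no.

yes

Terms a_0..a_12: -4, -3, -4, -10, -18, -24, -32, -52, -88, -136, -200, -304, -480
n=4: candidate gives -18, actual a_4 = -18 ✓
n=5: candidate gives -24, actual a_5 = -24 ✓
n=6: candidate gives -32, actual a_6 = -32 ✓
n=7: candidate gives -52, actual a_7 = -52 ✓
n=8: candidate gives -88, actual a_8 = -88 ✓
n=9: candidate gives -136, actual a_9 = -136 ✓
n=10: candidate gives -200, actual a_10 = -200 ✓
n=11: candidate gives -304, actual a_11 = -304 ✓
n=12: candidate gives -480, actual a_12 = -480 ✓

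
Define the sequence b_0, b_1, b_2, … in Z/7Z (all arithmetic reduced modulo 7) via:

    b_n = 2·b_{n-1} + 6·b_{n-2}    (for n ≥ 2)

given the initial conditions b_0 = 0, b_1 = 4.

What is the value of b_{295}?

4

b_2 = 2·4 + 6·0 = 1
b_3 = 2·1 + 6·4 = 5
b_4 = 2·5 + 6·1 = 2
b_5 = 2·2 + 6·5 = 6
b_6 = 2·6 + 6·2 = 3
b_7 = 2·3 + 6·6 = 0
b_8 = 2·0 + 6·3 = 4
(b_7, b_8) = (0, 4) = (b_0, b_1), so the sequence has period 7.
295 ≡ 1 (mod 7), hence b_295 = b_1 = 4.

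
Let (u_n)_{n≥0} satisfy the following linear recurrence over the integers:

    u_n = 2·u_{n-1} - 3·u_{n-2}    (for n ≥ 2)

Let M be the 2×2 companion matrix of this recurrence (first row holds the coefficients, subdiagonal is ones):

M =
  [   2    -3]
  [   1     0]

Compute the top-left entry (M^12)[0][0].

(M^12)[0][0] is the top entry after applying M 12 times to the unit state (1, 0). Equivalently it is h_{13} for the auxiliary sequence (h_n) obeying the same recurrence with h_1 = 1 and h_i = 0 for 0 ≤ i < 1:
h_2 = 2·1 + -3·0 = 2
h_3 = 2·2 + -3·1 = 1
h_4 = 2·1 + -3·2 = -4
h_5 = 2·-4 + -3·1 = -11
h_6 = 2·-11 + -3·-4 = -10
h_7 = 2·-10 + -3·-11 = 13
h_8 = 2·13 + -3·-10 = 56
h_9 = 2·56 + -3·13 = 73
h_10 = 2·73 + -3·56 = -22
h_11 = 2·-22 + -3·73 = -263
h_12 = 2·-263 + -3·-22 = -460
h_13 = 2·-460 + -3·-263 = -131

-131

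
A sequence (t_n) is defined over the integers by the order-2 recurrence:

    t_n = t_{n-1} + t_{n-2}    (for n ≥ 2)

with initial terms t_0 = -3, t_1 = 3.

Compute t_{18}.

t_2 = 1·3 + 1·-3 = 0
t_3 = 1·0 + 1·3 = 3
t_4 = 1·3 + 1·0 = 3
t_5 = 1·3 + 1·3 = 6
t_6 = 1·6 + 1·3 = 9
t_7 = 1·9 + 1·6 = 15
t_8 = 1·15 + 1·9 = 24
t_9 = 1·24 + 1·15 = 39
t_10 = 1·39 + 1·24 = 63
t_11 = 1·63 + 1·39 = 102
t_12 = 1·102 + 1·63 = 165
t_13 = 1·165 + 1·102 = 267
t_14 = 1·267 + 1·165 = 432
t_15 = 1·432 + 1·267 = 699
t_16 = 1·699 + 1·432 = 1131
t_17 = 1·1131 + 1·699 = 1830
t_18 = 1·1830 + 1·1131 = 2961

2961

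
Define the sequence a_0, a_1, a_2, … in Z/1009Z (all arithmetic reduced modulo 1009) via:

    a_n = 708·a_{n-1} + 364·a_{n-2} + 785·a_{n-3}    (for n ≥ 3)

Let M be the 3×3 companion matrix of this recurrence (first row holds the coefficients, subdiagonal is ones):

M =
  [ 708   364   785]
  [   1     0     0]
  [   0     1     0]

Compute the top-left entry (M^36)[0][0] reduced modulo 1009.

(M^36)[0][0] is the top entry after applying M 36 times to the unit state (1, 0, 0). Equivalently it is h_{38} for the auxiliary sequence (h_n) obeying the same recurrence with h_2 = 1 and h_i = 0 for 0 ≤ i < 2:
h_3 = 708·1 + 364·0 + 785·0 = 708
h_4 = 708·708 + 364·1 + 785·0 = 155
h_5 = 708·155 + 364·708 + 785·1 = 961
h_6 = 708·961 + 364·155 + 785·708 = 59
h_7 = 708·59 + 364·961 + 785·155 = 679
h_8 = 708·679 + 364·59 + 785·961 = 388
h_9 = 708·388 + 364·679 + 785·59 = 108
h_10 = 708·108 + 364·388 + 785·679 = 15
h_11 = 708·15 + 364·108 + 785·388 = 353
h_12 = 708·353 + 364·15 + 785·108 = 131
h_13 = 708·131 + 364·353 + 785·15 = 945
h_14 = 708·945 + 364·131 + 785·353 = 993
h_15 = 708·993 + 364·945 + 785·131 = 608
h_16 = 708·608 + 364·993 + 785·945 = 61
h_17 = 708·61 + 364·608 + 785·993 = 699
h_18 = 708·699 + 364·61 + 785·608 = 511
h_19 = 708·511 + 364·699 + 785·61 = 187
h_20 = 708·187 + 364·511 + 785·699 = 384
h_21 = 708·384 + 364·187 + 785·511 = 469
h_22 = 708·469 + 364·384 + 785·187 = 106
h_23 = 708·106 + 364·469 + 785·384 = 326
h_24 = 708·326 + 364·106 + 785·469 = 878
h_25 = 708·878 + 364·326 + 785·106 = 154
h_26 = 708·154 + 364·878 + 785·326 = 432
h_27 = 708·432 + 364·154 + 785·878 = 773
h_28 = 708·773 + 364·432 + 785·154 = 60
h_29 = 708·60 + 364·773 + 785·432 = 59
h_30 = 708·59 + 364·60 + 785·773 = 441
h_31 = 708·441 + 364·59 + 785·60 = 411
h_32 = 708·411 + 364·441 + 785·59 = 390
h_33 = 708·390 + 364·411 + 785·441 = 24
h_34 = 708·24 + 364·390 + 785·411 = 294
h_35 = 708·294 + 364·24 + 785·390 = 376
h_36 = 708·376 + 364·294 + 785·24 = 572
h_37 = 708·572 + 364·376 + 785·294 = 745
h_38 = 708·745 + 364·572 + 785·376 = 639

639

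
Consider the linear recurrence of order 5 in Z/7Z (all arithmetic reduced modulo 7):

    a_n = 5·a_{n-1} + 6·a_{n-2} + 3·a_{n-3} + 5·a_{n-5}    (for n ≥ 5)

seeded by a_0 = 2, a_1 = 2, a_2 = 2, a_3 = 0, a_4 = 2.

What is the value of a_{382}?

a_5 = 5·2 + 6·0 + 3·2 + 0·2 + 5·2 = 5
a_6 = 5·5 + 6·2 + 3·0 + 0·2 + 5·2 = 5
a_7 = 5·5 + 6·5 + 3·2 + 0·0 + 5·2 = 1
a_8 = 5·1 + 6·5 + 3·5 + 0·2 + 5·0 = 1
a_9 = 5·1 + 6·1 + 3·5 + 0·5 + 5·2 = 1
a_10 = 5·1 + 6·1 + 3·1 + 0·5 + 5·5 = 4
a_11 = 5·4 + 6·1 + 3·1 + 0·1 + 5·5 = 5
a_12 = 5·5 + 6·4 + 3·1 + 0·1 + 5·1 = 1
a_13 = 5·1 + 6·5 + 3·4 + 0·1 + 5·1 = 3
a_14 = 5·3 + 6·1 + 3·5 + 0·4 + 5·1 = 6
a_15 = 5·6 + 6·3 + 3·1 + 0·5 + 5·4 = 1
a_16 = 5·1 + 6·6 + 3·3 + 0·1 + 5·5 = 5
a_17 = 5·5 + 6·1 + 3·6 + 0·3 + 5·1 = 5
a_18 = 5·5 + 6·5 + 3·1 + 0·6 + 5·3 = 3
a_19 = 5·3 + 6·5 + 3·5 + 0·1 + 5·6 = 6
a_20 = 5·6 + 6·3 + 3·5 + 0·5 + 5·1 = 5
a_21 = 5·5 + 6·6 + 3·3 + 0·5 + 5·5 = 4
a_22 = 5·4 + 6·5 + 3·6 + 0·3 + 5·5 = 2
a_23 = 5·2 + 6·4 + 3·5 + 0·6 + 5·3 = 1
a_24 = 5·1 + 6·2 + 3·4 + 0·5 + 5·6 = 3
a_25 = 5·3 + 6·1 + 3·2 + 0·4 + 5·5 = 3
a_26 = 5·3 + 6·3 + 3·1 + 0·2 + 5·4 = 0
a_27 = 5·0 + 6·3 + 3·3 + 0·1 + 5·2 = 2
a_28 = 5·2 + 6·0 + 3·3 + 0·3 + 5·1 = 3
a_29 = 5·3 + 6·2 + 3·0 + 0·3 + 5·3 = 0
a_30 = 5·0 + 6·3 + 3·2 + 0·0 + 5·3 = 4
a_31 = 5·4 + 6·0 + 3·3 + 0·2 + 5·0 = 1
a_32 = 5·1 + 6·4 + 3·0 + 0·3 + 5·2 = 4
a_33 = 5·4 + 6·1 + 3·4 + 0·0 + 5·3 = 4
a_34 = 5·4 + 6·4 + 3·1 + 0·4 + 5·0 = 5
a_35 = 5·5 + 6·4 + 3·4 + 0·1 + 5·4 = 4
a_36 = 5·4 + 6·5 + 3·4 + 0·4 + 5·1 = 4
a_37 = 5·4 + 6·4 + 3·5 + 0·4 + 5·4 = 2
a_38 = 5·2 + 6·4 + 3·4 + 0·5 + 5·4 = 3
a_39 = 5·3 + 6·2 + 3·4 + 0·4 + 5·5 = 1
a_40 = 5·1 + 6·3 + 3·2 + 0·4 + 5·4 = 0
a_41 = 5·0 + 6·1 + 3·3 + 0·2 + 5·4 = 0
a_42 = 5·0 + 6·0 + 3·1 + 0·3 + 5·2 = 6
a_43 = 5·6 + 6·0 + 3·0 + 0·1 + 5·3 = 3
a_44 = 5·3 + 6·6 + 3·0 + 0·0 + 5·1 = 0
a_45 = 5·0 + 6·3 + 3·6 + 0·0 + 5·0 = 1
a_46 = 5·1 + 6·0 + 3·3 + 0·6 + 5·0 = 0
a_47 = 5·0 + 6·1 + 3·0 + 0·3 + 5·6 = 1
a_48 = 5·1 + 6·0 + 3·1 + 0·0 + 5·3 = 2
a_49 = 5·2 + 6·1 + 3·0 + 0·1 + 5·0 = 2
a_50 = 5·2 + 6·2 + 3·1 + 0·0 + 5·1 = 2
a_51 = 5·2 + 6·2 + 3·2 + 0·1 + 5·0 = 0
a_52 = 5·0 + 6·2 + 3·2 + 0·2 + 5·1 = 2
(a_48, a_49, a_50, a_51, a_52) = (2, 2, 2, 0, 2) = (a_0, a_1, a_2, a_3, a_4), so the sequence has period 48.
382 ≡ 46 (mod 48), hence a_382 = a_46 = 0.

0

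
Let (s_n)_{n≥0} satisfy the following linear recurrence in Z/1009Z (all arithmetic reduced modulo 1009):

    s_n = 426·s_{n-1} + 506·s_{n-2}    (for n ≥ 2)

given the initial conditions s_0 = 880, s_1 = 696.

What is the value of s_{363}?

s_2 = 426·696 + 506·880 = 161
s_3 = 426·161 + 506·696 = 9
s_4 = 426·9 + 506·161 = 544
s_5 = 426·544 + 506·9 = 192
s_6 = 426·192 + 506·544 = 879
s_7 = 426·879 + 506·192 = 403
Continuing the recurrence:
  s_8 = 962;  s_9 = 258;  s_10 = 361;  s_11 = 805;  s_12 = 916;  s_13 = 436
  s_14 = 445;  s_15 = 532;  s_16 = 779;  s_17 = 691;  s_18 = 402;  s_19 = 254
  s_20 = 844;  s_21 = 721;  s_22 = 667;  s_23 = 181;  s_24 = 918;  s_25 = 352
  s_26 = 988;  s_27 = 663;  s_28 = 391;  s_29 = 571;  s_30 = 159;  s_31 = 483
  s_32 = 665;  s_33 = 990;  s_34 = 471;  s_35 = 331;  s_36 = 957;  s_37 = 38
  s_38 = 975;  s_39 = 708;  s_40 = 875;  s_41 = 482;  s_42 = 304;  s_43 = 66
  s_44 = 320;  s_45 = 204;  s_46 = 610;  s_47 = 853;  s_48 = 44;  s_49 = 348
  s_50 = 1000;  s_51 = 724;  s_52 = 161;  s_53 = 51;  s_54 = 274;  s_55 = 261
  s_56 = 607;  s_57 = 165;  s_58 = 66;  s_59 = 616;  s_60 = 175;  s_61 = 808
  s_62 = 906;  s_63 = 721;  s_64 = 760;  s_65 = 448;  s_66 = 278;  s_67 = 38
  s_68 = 461;  s_69 = 697;  s_70 = 463;  s_71 = 15;  s_72 = 526;  s_73 = 605
  s_74 = 215;  s_75 = 174;  s_76 = 285;  s_77 = 591;  s_78 = 448;  s_79 = 529
  s_80 = 10;  s_81 = 513;  s_82 = 609;  s_83 = 386;  s_84 = 378;  s_85 = 167
  s_86 = 70;  s_87 = 305;  s_88 = 883;  s_89 = 763;  s_90 = 960;  s_91 = 955
  s_92 = 634;  s_93 = 600;  s_94 = 265;  s_95 = 782;  s_96 = 55;  s_97 = 387
  s_98 = 982;  s_99 = 682;  s_100 = 404;  s_101 = 588;  s_102 = 862;  s_103 = 818
  s_104 = 647;  s_105 = 383;  s_106 = 166;  s_107 = 156;  s_108 = 111;  s_109 = 97
  s_110 = 624;  s_111 = 98;  s_112 = 306;  s_113 = 342;  s_114 = 855;  s_115 = 494
  s_116 = 341;  s_117 = 711;  s_118 = 193;  s_119 = 42;  s_120 = 524;  s_121 = 298
  s_122 = 600;  s_123 = 770;  s_124 = 995;  s_125 = 236;  s_126 = 624;  s_127 = 811
  s_128 = 335;  s_129 = 144;  s_130 = 802;  s_131 = 826;  s_132 = 938;  s_133 = 254
  s_134 = 639;  s_135 = 165;  s_136 = 114;  s_137 = 884;  s_138 = 398;  s_139 = 353
  s_140 = 634;  s_141 = 706;  s_142 = 16;  s_143 = 812;  s_144 = 858;  s_145 = 459
  s_146 = 66;  s_147 = 48;  s_148 = 367;  s_149 = 19;  s_150 = 68;  s_151 = 240
  s_152 = 433;  s_153 = 171;  s_154 = 343;  s_155 = 574;  s_156 = 356;  s_157 = 158
  s_158 = 239;  s_159 = 142;  s_160 = 815;  s_161 = 307;  s_162 = 330;  s_163 = 285
  s_164 = 825;  s_165 = 241;  s_166 = 481;  s_167 = 945;  s_168 = 196;  s_169 = 662
  s_170 = 795;  s_171 = 639;  s_172 = 472;  s_173 = 735;  s_174 = 19;  s_175 = 620
  s_176 = 295;  s_177 = 475;  s_178 = 488;  s_179 = 242;  s_180 = 906;  s_181 = 881
  s_182 = 308;  s_183 = 855;  s_184 = 443;  s_185 = 813;  s_186 = 411;  s_187 = 235
  s_188 = 331;  s_189 = 603;  s_190 = 584;  s_191 = 970;  s_192 = 406;  s_193 = 863
  s_194 = 971;  s_195 = 746;  s_196 = 913;  s_197 = 583;  s_198 = 0;  s_199 = 370
  s_200 = 216;  s_201 = 752;  s_202 = 823;  s_203 = 594;  s_204 = 515;  s_205 = 319
  s_206 = 956;  s_207 = 603;  s_208 = 8;  s_209 = 781;  s_210 = 757;  s_211 = 269
  s_212 = 199;  s_213 = 926;  s_214 = 760;  s_215 = 251;  s_216 = 103;  s_217 = 363
  s_218 = 920;  s_219 = 468;  s_220 = 966;  s_221 = 546;  s_222 = 966;  s_223 = 663
  s_224 = 358;  s_225 = 639;  s_226 = 321;  s_227 = 985;  s_228 = 852;  s_229 = 685
  s_230 = 478;  s_231 = 333;  s_232 = 306;  s_233 = 190;  s_234 = 679;  s_235 = 965
  s_236 = 941;  s_237 = 227;  s_238 = 745;  s_239 = 380;  s_240 = 44;  s_241 = 143
  s_242 = 444;  s_243 = 171;  s_244 = 864;  s_245 = 540;  s_246 = 275;  s_247 = 916
  s_248 = 650;  s_249 = 799;  s_250 = 307;  s_251 = 306;  s_252 = 151;  s_253 = 209
  s_254 = 973;  s_255 = 617;  s_256 = 448;  s_257 = 568;  s_258 = 480;  s_259 = 505
  s_260 = 933;  s_261 = 165;  s_262 = 555;  s_263 = 67;  s_264 = 618;  s_265 = 524
  s_266 = 153;  s_267 = 379;  s_268 = 748;  s_269 = 877;  s_270 = 385;  s_271 = 354
  s_272 = 536;  s_273 = 833;  s_274 = 494;  s_275 = 308;  s_276 = 779;  s_277 = 355
  s_278 = 544;  s_279 = 711;  s_280 = 1002;  s_281 = 607;  s_282 = 772;  s_283 = 344
  s_284 = 388;  s_285 = 328;  s_286 = 59;  s_287 = 401;  s_288 = 898;  s_289 = 234
  s_290 = 131;  s_291 = 662;  s_292 = 193;  s_293 = 473;  s_294 = 492;  s_295 = 934
  s_296 = 67;  s_297 = 682;  s_298 = 545;  s_299 = 114;  s_300 = 445;  s_301 = 49
  s_302 = 857;  s_303 = 402;  s_304 = 503;  s_305 = 973;  s_306 = 49;  s_307 = 640
  s_308 = 788;  s_309 = 651;  s_310 = 24;  s_311 = 606;  s_312 = 897;  s_313 = 620
  s_314 = 603;  s_315 = 513;  s_316 = 994;  s_317 = 938;  s_318 = 506;  s_319 = 28
  s_320 = 579;  s_321 = 500;  s_322 = 465;  s_323 = 67;  s_324 = 483;  s_325 = 527
  s_326 = 724;  s_327 = 965;  s_328 = 504;  s_329 = 730;  s_330 = 964;  s_331 = 87
  s_332 = 166;  s_333 = 721;  s_334 = 659;  s_335 = 809;  s_336 = 40;  s_337 = 596
  s_338 = 697;  s_339 = 161;  s_340 = 515;  s_341 = 174;  s_342 = 735;  s_343 = 581
  s_344 = 899;  s_345 = 930;  s_346 = 487;  s_347 = 1003;  s_348 = 697;  s_349 = 267
  s_350 = 266;  s_351 = 204;  s_352 = 529;  s_353 = 653;  s_354 = 992;  s_355 = 296
  s_356 = 450;  s_357 = 434;  s_358 = 912;  s_359 = 698;  s_360 = 52;  s_361 = 1001
s_362 = 426·1001 + 506·52 = 706
s_363 = 426·706 + 506·1001 = 62

62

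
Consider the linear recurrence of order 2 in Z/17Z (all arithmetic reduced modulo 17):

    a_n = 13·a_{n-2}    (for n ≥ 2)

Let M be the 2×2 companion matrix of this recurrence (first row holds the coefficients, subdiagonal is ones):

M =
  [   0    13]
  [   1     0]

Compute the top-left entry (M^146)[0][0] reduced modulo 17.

13

(M^146)[0][0] is the top entry after applying M 146 times to the unit state (1, 0). Equivalently it is h_{147} for the auxiliary sequence (h_n) obeying the same recurrence with h_1 = 1 and h_i = 0 for 0 ≤ i < 1:
h_2 = 0·1 + 13·0 = 0
h_3 = 0·0 + 13·1 = 13
h_4 = 0·13 + 13·0 = 0
h_5 = 0·0 + 13·13 = 16
h_6 = 0·16 + 13·0 = 0
h_7 = 0·0 + 13·16 = 4
h_8 = 0·4 + 13·0 = 0
h_9 = 0·0 + 13·4 = 1
(h_8, h_9) = (0, 1) = (h_0, h_1), so the sequence has period 8.
147 ≡ 3 (mod 8), hence h_147 = h_3 = 13.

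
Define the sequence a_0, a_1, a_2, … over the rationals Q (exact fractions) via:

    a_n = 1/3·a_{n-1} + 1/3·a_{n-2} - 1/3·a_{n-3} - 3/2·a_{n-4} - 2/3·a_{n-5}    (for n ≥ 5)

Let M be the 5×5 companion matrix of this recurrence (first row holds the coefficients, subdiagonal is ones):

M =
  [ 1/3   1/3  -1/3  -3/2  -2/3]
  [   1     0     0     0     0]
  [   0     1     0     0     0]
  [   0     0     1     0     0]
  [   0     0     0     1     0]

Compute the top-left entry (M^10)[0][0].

1585651/236196

(M^10)[0][0] is the top entry after applying M 10 times to the unit state (1, 0, 0, 0, 0). Equivalently it is h_{14} for the auxiliary sequence (h_n) obeying the same recurrence with h_4 = 1 and h_i = 0 for 0 ≤ i < 4:
h_5 = 1/3·1 + 1/3·0 + -1/3·0 + -3/2·0 + -2/3·0 = 1/3
h_6 = 1/3·1/3 + 1/3·1 + -1/3·0 + -3/2·0 + -2/3·0 = 4/9
h_7 = 1/3·4/9 + 1/3·1/3 + -1/3·1 + -3/2·0 + -2/3·0 = -2/27
h_8 = 1/3·-2/27 + 1/3·4/9 + -1/3·1/3 + -3/2·1 + -2/3·0 = -241/162
h_9 = 1/3·-241/162 + 1/3·-2/27 + -1/3·4/9 + -3/2·1/3 + -2/3·1 = -446/243
h_10 = 1/3·-446/243 + 1/3·-241/162 + -1/3·-2/27 + -3/2·4/9 + -2/3·1/3 = -2875/1458
h_11 = 1/3·-2875/1458 + 1/3·-446/243 + -1/3·-241/162 + -3/2·-2/27 + -2/3·4/9 = -2096/2187
h_12 = 1/3·-2096/2187 + 1/3·-2875/1458 + -1/3·-446/243 + -3/2·-241/162 + -2/3·-2/27 = 50281/26244
h_13 = 1/3·50281/26244 + 1/3·-2096/2187 + -1/3·-2875/1458 + -3/2·-446/243 + -2/3·-241/162 = 371719/78732
h_14 = 1/3·371719/78732 + 1/3·50281/26244 + -1/3·-2096/2187 + -3/2·-2875/1458 + -2/3·-446/243 = 1585651/236196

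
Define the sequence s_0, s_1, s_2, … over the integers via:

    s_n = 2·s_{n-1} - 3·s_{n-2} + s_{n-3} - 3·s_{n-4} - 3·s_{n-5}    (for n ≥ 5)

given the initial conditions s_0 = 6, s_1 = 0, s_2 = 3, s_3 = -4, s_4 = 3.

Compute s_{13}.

-55

s_5 = 2·3 + -3·-4 + 1·3 + -3·0 + -3·6 = 3
s_6 = 2·3 + -3·3 + 1·-4 + -3·3 + -3·0 = -16
s_7 = 2·-16 + -3·3 + 1·3 + -3·-4 + -3·3 = -35
s_8 = 2·-35 + -3·-16 + 1·3 + -3·3 + -3·-4 = -16
s_9 = 2·-16 + -3·-35 + 1·-16 + -3·3 + -3·3 = 39
s_10 = 2·39 + -3·-16 + 1·-35 + -3·-16 + -3·3 = 130
s_11 = 2·130 + -3·39 + 1·-16 + -3·-35 + -3·-16 = 280
s_12 = 2·280 + -3·130 + 1·39 + -3·-16 + -3·-35 = 362
s_13 = 2·362 + -3·280 + 1·130 + -3·39 + -3·-16 = -55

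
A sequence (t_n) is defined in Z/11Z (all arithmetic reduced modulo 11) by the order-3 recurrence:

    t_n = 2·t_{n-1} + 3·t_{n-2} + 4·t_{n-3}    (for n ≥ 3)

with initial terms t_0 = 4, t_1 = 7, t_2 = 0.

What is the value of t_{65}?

t_3 = 2·0 + 3·7 + 4·4 = 4
t_4 = 2·4 + 3·0 + 4·7 = 3
t_5 = 2·3 + 3·4 + 4·0 = 7
t_6 = 2·7 + 3·3 + 4·4 = 6
t_7 = 2·6 + 3·7 + 4·3 = 1
t_8 = 2·1 + 3·6 + 4·7 = 4
t_9 = 2·4 + 3·1 + 4·6 = 2
t_10 = 2·2 + 3·4 + 4·1 = 9
t_11 = 2·9 + 3·2 + 4·4 = 7
t_12 = 2·7 + 3·9 + 4·2 = 5
t_13 = 2·5 + 3·7 + 4·9 = 1
t_14 = 2·1 + 3·5 + 4·7 = 1
t_15 = 2·1 + 3·1 + 4·5 = 3
t_16 = 2·3 + 3·1 + 4·1 = 2
t_17 = 2·2 + 3·3 + 4·1 = 6
t_18 = 2·6 + 3·2 + 4·3 = 8
t_19 = 2·8 + 3·6 + 4·2 = 9
t_20 = 2·9 + 3·8 + 4·6 = 0
t_21 = 2·0 + 3·9 + 4·8 = 4
t_22 = 2·4 + 3·0 + 4·9 = 0
t_23 = 2·0 + 3·4 + 4·0 = 1
t_24 = 2·1 + 3·0 + 4·4 = 7
t_25 = 2·7 + 3·1 + 4·0 = 6
t_26 = 2·6 + 3·7 + 4·1 = 4
t_27 = 2·4 + 3·6 + 4·7 = 10
t_28 = 2·10 + 3·4 + 4·6 = 1
t_29 = 2·1 + 3·10 + 4·4 = 4
t_30 = 2·4 + 3·1 + 4·10 = 7
t_31 = 2·7 + 3·4 + 4·1 = 8
t_32 = 2·8 + 3·7 + 4·4 = 9
t_33 = 2·9 + 3·8 + 4·7 = 4
t_34 = 2·4 + 3·9 + 4·8 = 1
t_35 = 2·1 + 3·4 + 4·9 = 6
t_36 = 2·6 + 3·1 + 4·4 = 9
t_37 = 2·9 + 3·6 + 4·1 = 7
t_38 = 2·7 + 3·9 + 4·6 = 10
t_39 = 2·10 + 3·7 + 4·9 = 0
t_40 = 2·0 + 3·10 + 4·7 = 3
t_41 = 2·3 + 3·0 + 4·10 = 2
t_42 = 2·2 + 3·3 + 4·0 = 2
t_43 = 2·2 + 3·2 + 4·3 = 0
t_44 = 2·0 + 3·2 + 4·2 = 3
t_45 = 2·3 + 3·0 + 4·2 = 3
t_46 = 2·3 + 3·3 + 4·0 = 4
t_47 = 2·4 + 3·3 + 4·3 = 7
t_48 = 2·7 + 3·4 + 4·3 = 5
t_49 = 2·5 + 3·7 + 4·4 = 3
t_50 = 2·3 + 3·5 + 4·7 = 5
t_51 = 2·5 + 3·3 + 4·5 = 6
t_52 = 2·6 + 3·5 + 4·3 = 6
t_53 = 2·6 + 3·6 + 4·5 = 6
t_54 = 2·6 + 3·6 + 4·6 = 10
t_55 = 2·10 + 3·6 + 4·6 = 7
t_56 = 2·7 + 3·10 + 4·6 = 2
t_57 = 2·2 + 3·7 + 4·10 = 10
t_58 = 2·10 + 3·2 + 4·7 = 10
t_59 = 2·10 + 3·10 + 4·2 = 3
t_60 = 2·3 + 3·10 + 4·10 = 10
t_61 = 2·10 + 3·3 + 4·10 = 3
t_62 = 2·3 + 3·10 + 4·3 = 4
t_63 = 2·4 + 3·3 + 4·10 = 2
t_64 = 2·2 + 3·4 + 4·3 = 6
t_65 = 2·6 + 3·2 + 4·4 = 1

1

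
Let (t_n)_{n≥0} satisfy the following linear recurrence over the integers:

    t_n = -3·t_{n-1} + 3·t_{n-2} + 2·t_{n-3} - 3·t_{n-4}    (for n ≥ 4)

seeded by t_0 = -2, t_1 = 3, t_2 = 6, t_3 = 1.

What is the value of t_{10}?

t_4 = -3·1 + 3·6 + 2·3 + -3·-2 = 27
t_5 = -3·27 + 3·1 + 2·6 + -3·3 = -75
t_6 = -3·-75 + 3·27 + 2·1 + -3·6 = 290
t_7 = -3·290 + 3·-75 + 2·27 + -3·1 = -1044
t_8 = -3·-1044 + 3·290 + 2·-75 + -3·27 = 3771
t_9 = -3·3771 + 3·-1044 + 2·290 + -3·-75 = -13640
t_10 = -3·-13640 + 3·3771 + 2·-1044 + -3·290 = 49275

49275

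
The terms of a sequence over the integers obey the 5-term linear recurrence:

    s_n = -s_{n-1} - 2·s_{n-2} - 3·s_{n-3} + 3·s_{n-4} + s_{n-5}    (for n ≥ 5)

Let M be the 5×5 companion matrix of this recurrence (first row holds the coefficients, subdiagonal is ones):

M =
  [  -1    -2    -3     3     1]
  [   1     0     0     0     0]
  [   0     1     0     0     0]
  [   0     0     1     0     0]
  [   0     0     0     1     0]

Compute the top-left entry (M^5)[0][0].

-7

(M^5)[0][0] is the top entry after applying M 5 times to the unit state (1, 0, 0, 0, 0). Equivalently it is h_{9} for the auxiliary sequence (h_n) obeying the same recurrence with h_4 = 1 and h_i = 0 for 0 ≤ i < 4:
h_5 = -1·1 + -2·0 + -3·0 + 3·0 + 1·0 = -1
h_6 = -1·-1 + -2·1 + -3·0 + 3·0 + 1·0 = -1
h_7 = -1·-1 + -2·-1 + -3·1 + 3·0 + 1·0 = 0
h_8 = -1·0 + -2·-1 + -3·-1 + 3·1 + 1·0 = 8
h_9 = -1·8 + -2·0 + -3·-1 + 3·-1 + 1·1 = -7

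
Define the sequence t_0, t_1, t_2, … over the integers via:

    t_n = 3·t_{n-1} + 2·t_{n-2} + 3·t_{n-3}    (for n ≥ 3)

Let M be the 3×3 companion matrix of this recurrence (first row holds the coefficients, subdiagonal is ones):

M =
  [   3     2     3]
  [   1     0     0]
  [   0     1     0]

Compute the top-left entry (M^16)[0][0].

1203479779

(M^16)[0][0] is the top entry after applying M 16 times to the unit state (1, 0, 0). Equivalently it is h_{18} for the auxiliary sequence (h_n) obeying the same recurrence with h_2 = 1 and h_i = 0 for 0 ≤ i < 2:
h_3 = 3·1 + 2·0 + 3·0 = 3
h_4 = 3·3 + 2·1 + 3·0 = 11
h_5 = 3·11 + 2·3 + 3·1 = 42
h_6 = 3·42 + 2·11 + 3·3 = 157
h_7 = 3·157 + 2·42 + 3·11 = 588
h_8 = 3·588 + 2·157 + 3·42 = 2204
h_9 = 3·2204 + 2·588 + 3·157 = 8259
h_10 = 3·8259 + 2·2204 + 3·588 = 30949
h_11 = 3·30949 + 2·8259 + 3·2204 = 115977
h_12 = 3·115977 + 2·30949 + 3·8259 = 434606
h_13 = 3·434606 + 2·115977 + 3·30949 = 1628619
h_14 = 3·1628619 + 2·434606 + 3·115977 = 6103000
h_15 = 3·6103000 + 2·1628619 + 3·434606 = 22870056
h_16 = 3·22870056 + 2·6103000 + 3·1628619 = 85702025
h_17 = 3·85702025 + 2·22870056 + 3·6103000 = 321155187
h_18 = 3·321155187 + 2·85702025 + 3·22870056 = 1203479779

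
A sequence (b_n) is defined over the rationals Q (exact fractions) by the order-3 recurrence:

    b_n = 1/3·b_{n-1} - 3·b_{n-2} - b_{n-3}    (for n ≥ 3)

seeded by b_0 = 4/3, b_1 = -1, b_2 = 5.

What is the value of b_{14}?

b_3 = 1/3·5 + -3·-1 + -1·4/3 = 10/3
b_4 = 1/3·10/3 + -3·5 + -1·-1 = -116/9
b_5 = 1/3·-116/9 + -3·10/3 + -1·5 = -521/27
b_6 = 1/3·-521/27 + -3·-116/9 + -1·10/3 = 2341/81
b_7 = 1/3·2341/81 + -3·-521/27 + -1·-116/9 = 19540/243
b_8 = 1/3·19540/243 + -3·2341/81 + -1·-521/27 = -29600/729
b_9 = 1/3·-29600/729 + -3·19540/243 + -1·2341/81 = -620387/2187
b_10 = 1/3·-620387/2187 + -3·-29600/729 + -1·19540/243 = -348767/6561
b_11 = 1/3·-348767/6561 + -3·-620387/2187 + -1·-29600/729 = 17200882/19683
b_12 = 1/3·17200882/19683 + -3·-348767/6561 + -1·-620387/2187 = 43368040/59049
b_13 = 1/3·43368040/59049 + -3·17200882/19683 + -1·-348767/6561 = -411639065/177147
b_14 = 1/3·-411639065/177147 + -3·43368040/59049 + -1·17200882/19683 = -2046999959/531441

-2046999959/531441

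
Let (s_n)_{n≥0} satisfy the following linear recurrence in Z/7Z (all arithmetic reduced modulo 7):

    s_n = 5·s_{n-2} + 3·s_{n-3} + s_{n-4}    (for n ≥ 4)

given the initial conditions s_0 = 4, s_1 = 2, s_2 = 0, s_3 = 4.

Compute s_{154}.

6

s_4 = 0·4 + 5·0 + 3·2 + 1·4 = 3
s_5 = 0·3 + 5·4 + 3·0 + 1·2 = 1
s_6 = 0·1 + 5·3 + 3·4 + 1·0 = 6
s_7 = 0·6 + 5·1 + 3·3 + 1·4 = 4
s_8 = 0·4 + 5·6 + 3·1 + 1·3 = 1
s_9 = 0·1 + 5·4 + 3·6 + 1·1 = 4
Continuing the recurrence:
  s_10 = 2;  s_11 = 6;  s_12 = 2;  s_13 = 5;  s_14 = 2;  s_15 = 2
  s_16 = 6;  s_17 = 0;  s_18 = 3;  s_19 = 6;  s_20 = 0;  s_21 = 4
  s_22 = 0;  s_23 = 5;  s_24 = 5;  s_25 = 1;  s_26 = 5;  s_27 = 4
  s_28 = 5;  s_29 = 1;  s_30 = 0;  s_31 = 3;  s_32 = 1;  s_33 = 2
  s_34 = 0;  s_35 = 2;  s_36 = 0;  s_37 = 5;  s_38 = 6;  s_39 = 6
  s_40 = 3;  s_41 = 4;  s_42 = 4;  s_43 = 0;  s_44 = 0;  s_45 = 2
  s_46 = 4;  s_47 = 3;  s_48 = 5;  s_49 = 1;  s_50 = 3;  s_51 = 2
  s_52 = 2;  s_53 = 6;  s_54 = 5;  s_55 = 3;  s_56 = 3;  s_57 = 1
  s_58 = 1;  s_59 = 3;  s_60 = 4;  s_61 = 5;  s_62 = 2;  s_63 = 5
  s_64 = 1;  s_65 = 1;  s_66 = 1;  s_67 = 6;  s_68 = 2;  s_69 = 6
  s_70 = 1;  s_71 = 0;  s_72 = 4;  s_73 = 2;  s_74 = 0;  s_75 = 1
  s_76 = 3;  s_77 = 0;  s_78 = 4;  s_79 = 3;  s_80 = 2;  s_81 = 6
  s_82 = 2;  s_83 = 4;  s_84 = 2;  s_85 = 4;  s_86 = 3;  s_87 = 2
  s_88 = 1;  s_89 = 2;  s_90 = 0;  s_91 = 1;  s_92 = 0;  s_93 = 0
  s_94 = 3;  s_95 = 1;  s_96 = 1;  s_97 = 0;  s_98 = 4;  s_99 = 4
  s_100 = 0;  s_101 = 4;  s_102 = 2;  s_103 = 3;  s_104 = 1;  s_105 = 4
  s_106 = 2;  s_107 = 5;  s_108 = 2;  s_109 = 0;  s_110 = 6;  s_111 = 4
  s_112 = 4;  s_113 = 3;  s_114 = 3;  s_115 = 3;  s_116 = 0;  s_117 = 6
  s_118 = 5;  s_119 = 5;  s_120 = 1;  s_121 = 4;  s_122 = 4;  s_123 = 0
  s_124 = 5;  s_125 = 2;  s_126 = 1;  s_127 = 4;  s_128 = 2;  s_129 = 4
  s_130 = 2;  s_131 = 2;  s_132 = 3;  s_133 = 6;  s_134 = 2;  s_135 = 6
  s_136 = 3;  s_137 = 0;  s_138 = 0;  s_139 = 1;  s_140 = 3;  s_141 = 5
  s_142 = 4;  s_143 = 0;  s_144 = 3;  s_145 = 3;  s_146 = 5;  s_147 = 3
  s_148 = 2;  s_149 = 5;  s_150 = 3;  s_151 = 6;  s_152 = 4
s_153 = 0·4 + 5·6 + 3·3 + 1·5 = 2
s_154 = 0·2 + 5·4 + 3·6 + 1·3 = 6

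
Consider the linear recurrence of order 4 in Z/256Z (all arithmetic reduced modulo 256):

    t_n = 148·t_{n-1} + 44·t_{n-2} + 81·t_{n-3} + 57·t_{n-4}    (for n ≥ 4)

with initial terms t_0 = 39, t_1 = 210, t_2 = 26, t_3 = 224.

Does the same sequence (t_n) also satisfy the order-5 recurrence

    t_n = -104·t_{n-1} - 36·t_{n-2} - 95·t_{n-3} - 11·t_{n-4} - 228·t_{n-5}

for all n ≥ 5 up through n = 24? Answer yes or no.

Terms t_0..t_24: 39, 210, 26, 224, 25, 240, 182, 65, 93, 246, 75, 138, 55, 5, 181, 161, 4, 94, 70, 189, 238, 40, 107, 31, 246
n=5: candidate gives 240, actual t_5 = 240 ✓
n=6: candidate gives 182, actual t_6 = 182 ✓
n=7: candidate gives 65, actual t_7 = 65 ✓
n=8: candidate gives 93, actual t_8 = 93 ✓
n=9: candidate gives 246, actual t_9 = 246 ✓
n=10: candidate gives 75, actual t_10 = 75 ✓
n=11: candidate gives 138, actual t_11 = 138 ✓
n=12: candidate gives 55, actual t_12 = 55 ✓
n=13: candidate gives 5, actual t_13 = 5 ✓
n=14: candidate gives 181, actual t_14 = 181 ✓
n=15: candidate gives 161, actual t_15 = 161 ✓
n=16: candidate gives 4, actual t_16 = 4 ✓
n=17: candidate gives 94, actual t_17 = 94 ✓
n=18: candidate gives 70, actual t_18 = 70 ✓
n=19: candidate gives 189, actual t_19 = 189 ✓
n=20: candidate gives 238, actual t_20 = 238 ✓
n=21: candidate gives 40, actual t_21 = 40 ✓
n=22: candidate gives 107, actual t_22 = 107 ✓
n=23: candidate gives 31, actual t_23 = 31 ✓
n=24: candidate gives 246, actual t_24 = 246 ✓

yes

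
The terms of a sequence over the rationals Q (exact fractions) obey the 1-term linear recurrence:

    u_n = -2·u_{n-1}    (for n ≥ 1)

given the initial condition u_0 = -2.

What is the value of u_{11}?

4096

u_1 = -2·-2 = 4
u_2 = -2·4 = -8
u_3 = -2·-8 = 16
u_4 = -2·16 = -32
u_5 = -2·-32 = 64
u_6 = -2·64 = -128
u_7 = -2·-128 = 256
u_8 = -2·256 = -512
u_9 = -2·-512 = 1024
u_10 = -2·1024 = -2048
u_11 = -2·-2048 = 4096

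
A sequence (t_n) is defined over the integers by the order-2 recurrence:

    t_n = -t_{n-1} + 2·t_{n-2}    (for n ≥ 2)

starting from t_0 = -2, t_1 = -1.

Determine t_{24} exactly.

t_2 = -1·-1 + 2·-2 = -3
t_3 = -1·-3 + 2·-1 = 1
t_4 = -1·1 + 2·-3 = -7
t_5 = -1·-7 + 2·1 = 9
t_6 = -1·9 + 2·-7 = -23
t_7 = -1·-23 + 2·9 = 41
t_8 = -1·41 + 2·-23 = -87
t_9 = -1·-87 + 2·41 = 169
t_10 = -1·169 + 2·-87 = -343
t_11 = -1·-343 + 2·169 = 681
t_12 = -1·681 + 2·-343 = -1367
t_13 = -1·-1367 + 2·681 = 2729
t_14 = -1·2729 + 2·-1367 = -5463
t_15 = -1·-5463 + 2·2729 = 10921
t_16 = -1·10921 + 2·-5463 = -21847
t_17 = -1·-21847 + 2·10921 = 43689
t_18 = -1·43689 + 2·-21847 = -87383
t_19 = -1·-87383 + 2·43689 = 174761
t_20 = -1·174761 + 2·-87383 = -349527
t_21 = -1·-349527 + 2·174761 = 699049
t_22 = -1·699049 + 2·-349527 = -1398103
t_23 = -1·-1398103 + 2·699049 = 2796201
t_24 = -1·2796201 + 2·-1398103 = -5592407

-5592407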